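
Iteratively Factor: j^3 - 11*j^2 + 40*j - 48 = (j - 4)*(j^2 - 7*j + 12) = (j - 4)*(j - 3)*(j - 4)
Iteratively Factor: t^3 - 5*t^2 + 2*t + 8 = (t - 4)*(t^2 - t - 2) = (t - 4)*(t - 2)*(t + 1)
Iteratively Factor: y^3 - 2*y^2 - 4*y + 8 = (y + 2)*(y^2 - 4*y + 4) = (y - 2)*(y + 2)*(y - 2)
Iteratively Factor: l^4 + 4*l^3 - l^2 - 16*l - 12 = (l + 2)*(l^3 + 2*l^2 - 5*l - 6) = (l + 1)*(l + 2)*(l^2 + l - 6) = (l - 2)*(l + 1)*(l + 2)*(l + 3)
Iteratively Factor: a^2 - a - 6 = (a - 3)*(a + 2)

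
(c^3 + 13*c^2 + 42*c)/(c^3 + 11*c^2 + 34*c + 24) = c*(c + 7)/(c^2 + 5*c + 4)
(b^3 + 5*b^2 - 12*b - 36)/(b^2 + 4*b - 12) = (b^2 - b - 6)/(b - 2)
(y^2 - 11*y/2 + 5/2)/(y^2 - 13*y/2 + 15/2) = (2*y - 1)/(2*y - 3)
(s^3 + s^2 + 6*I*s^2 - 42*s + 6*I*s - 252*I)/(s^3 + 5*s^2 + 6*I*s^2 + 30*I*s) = (s^2 + s - 42)/(s*(s + 5))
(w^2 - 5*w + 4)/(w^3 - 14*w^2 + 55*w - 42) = (w - 4)/(w^2 - 13*w + 42)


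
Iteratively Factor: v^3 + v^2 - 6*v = (v + 3)*(v^2 - 2*v) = v*(v + 3)*(v - 2)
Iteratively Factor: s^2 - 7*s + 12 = (s - 3)*(s - 4)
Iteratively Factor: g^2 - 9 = (g - 3)*(g + 3)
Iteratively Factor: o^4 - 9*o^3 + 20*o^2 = (o - 5)*(o^3 - 4*o^2) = o*(o - 5)*(o^2 - 4*o) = o*(o - 5)*(o - 4)*(o)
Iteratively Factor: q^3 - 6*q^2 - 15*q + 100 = (q - 5)*(q^2 - q - 20) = (q - 5)^2*(q + 4)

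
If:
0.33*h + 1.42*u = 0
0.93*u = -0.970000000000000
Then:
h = 4.49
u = -1.04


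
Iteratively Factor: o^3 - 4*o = (o - 2)*(o^2 + 2*o) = (o - 2)*(o + 2)*(o)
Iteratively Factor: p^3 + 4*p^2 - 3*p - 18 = (p - 2)*(p^2 + 6*p + 9) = (p - 2)*(p + 3)*(p + 3)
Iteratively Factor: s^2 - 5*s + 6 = (s - 3)*(s - 2)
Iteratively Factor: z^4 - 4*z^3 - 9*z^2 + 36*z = (z - 4)*(z^3 - 9*z) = (z - 4)*(z + 3)*(z^2 - 3*z) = (z - 4)*(z - 3)*(z + 3)*(z)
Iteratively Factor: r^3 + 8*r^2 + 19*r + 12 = (r + 4)*(r^2 + 4*r + 3) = (r + 1)*(r + 4)*(r + 3)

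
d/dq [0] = 0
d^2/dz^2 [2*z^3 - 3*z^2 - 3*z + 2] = 12*z - 6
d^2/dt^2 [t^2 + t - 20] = 2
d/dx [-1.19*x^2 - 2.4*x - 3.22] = -2.38*x - 2.4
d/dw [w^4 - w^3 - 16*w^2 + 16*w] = 4*w^3 - 3*w^2 - 32*w + 16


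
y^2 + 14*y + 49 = (y + 7)^2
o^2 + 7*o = o*(o + 7)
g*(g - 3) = g^2 - 3*g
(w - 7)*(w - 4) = w^2 - 11*w + 28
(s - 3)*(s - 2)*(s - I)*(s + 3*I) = s^4 - 5*s^3 + 2*I*s^3 + 9*s^2 - 10*I*s^2 - 15*s + 12*I*s + 18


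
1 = 1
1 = 1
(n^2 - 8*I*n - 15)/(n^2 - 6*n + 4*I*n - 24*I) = (n^2 - 8*I*n - 15)/(n^2 + n*(-6 + 4*I) - 24*I)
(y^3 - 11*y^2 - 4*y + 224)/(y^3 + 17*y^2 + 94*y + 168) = (y^2 - 15*y + 56)/(y^2 + 13*y + 42)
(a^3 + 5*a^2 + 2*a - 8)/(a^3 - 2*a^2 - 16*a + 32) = (a^2 + a - 2)/(a^2 - 6*a + 8)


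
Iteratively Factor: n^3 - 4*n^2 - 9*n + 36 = (n + 3)*(n^2 - 7*n + 12) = (n - 4)*(n + 3)*(n - 3)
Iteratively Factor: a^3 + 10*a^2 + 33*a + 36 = (a + 3)*(a^2 + 7*a + 12) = (a + 3)^2*(a + 4)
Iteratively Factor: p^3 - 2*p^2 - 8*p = (p)*(p^2 - 2*p - 8) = p*(p - 4)*(p + 2)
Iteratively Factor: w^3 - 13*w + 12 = (w - 3)*(w^2 + 3*w - 4) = (w - 3)*(w - 1)*(w + 4)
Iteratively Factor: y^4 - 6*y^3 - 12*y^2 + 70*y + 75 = (y - 5)*(y^3 - y^2 - 17*y - 15) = (y - 5)^2*(y^2 + 4*y + 3) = (y - 5)^2*(y + 1)*(y + 3)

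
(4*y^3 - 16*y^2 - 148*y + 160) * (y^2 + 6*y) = 4*y^5 + 8*y^4 - 244*y^3 - 728*y^2 + 960*y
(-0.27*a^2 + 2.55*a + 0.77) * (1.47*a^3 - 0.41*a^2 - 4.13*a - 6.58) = -0.3969*a^5 + 3.8592*a^4 + 1.2015*a^3 - 9.0706*a^2 - 19.9591*a - 5.0666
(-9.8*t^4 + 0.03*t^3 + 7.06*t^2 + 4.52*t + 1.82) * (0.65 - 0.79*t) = 7.742*t^5 - 6.3937*t^4 - 5.5579*t^3 + 1.0182*t^2 + 1.5002*t + 1.183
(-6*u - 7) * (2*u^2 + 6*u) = -12*u^3 - 50*u^2 - 42*u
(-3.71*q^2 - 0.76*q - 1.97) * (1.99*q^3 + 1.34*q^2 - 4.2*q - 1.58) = -7.3829*q^5 - 6.4838*q^4 + 10.6433*q^3 + 6.414*q^2 + 9.4748*q + 3.1126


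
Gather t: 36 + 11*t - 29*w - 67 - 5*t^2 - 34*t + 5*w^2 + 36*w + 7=-5*t^2 - 23*t + 5*w^2 + 7*w - 24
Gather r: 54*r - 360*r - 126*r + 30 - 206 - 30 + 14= -432*r - 192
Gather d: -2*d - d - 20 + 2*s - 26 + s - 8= -3*d + 3*s - 54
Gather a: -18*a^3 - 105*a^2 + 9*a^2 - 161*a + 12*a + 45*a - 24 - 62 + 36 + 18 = -18*a^3 - 96*a^2 - 104*a - 32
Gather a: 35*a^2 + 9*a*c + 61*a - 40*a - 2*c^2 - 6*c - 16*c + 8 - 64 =35*a^2 + a*(9*c + 21) - 2*c^2 - 22*c - 56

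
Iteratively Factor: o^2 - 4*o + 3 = (o - 3)*(o - 1)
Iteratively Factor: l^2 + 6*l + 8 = (l + 4)*(l + 2)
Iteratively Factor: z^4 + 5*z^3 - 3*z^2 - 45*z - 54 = (z + 3)*(z^3 + 2*z^2 - 9*z - 18) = (z + 2)*(z + 3)*(z^2 - 9) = (z - 3)*(z + 2)*(z + 3)*(z + 3)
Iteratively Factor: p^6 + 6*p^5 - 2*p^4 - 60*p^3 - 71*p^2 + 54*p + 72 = (p + 2)*(p^5 + 4*p^4 - 10*p^3 - 40*p^2 + 9*p + 36) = (p + 1)*(p + 2)*(p^4 + 3*p^3 - 13*p^2 - 27*p + 36) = (p - 3)*(p + 1)*(p + 2)*(p^3 + 6*p^2 + 5*p - 12) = (p - 3)*(p + 1)*(p + 2)*(p + 4)*(p^2 + 2*p - 3) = (p - 3)*(p - 1)*(p + 1)*(p + 2)*(p + 4)*(p + 3)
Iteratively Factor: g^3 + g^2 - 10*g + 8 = (g - 1)*(g^2 + 2*g - 8) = (g - 1)*(g + 4)*(g - 2)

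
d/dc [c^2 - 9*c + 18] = 2*c - 9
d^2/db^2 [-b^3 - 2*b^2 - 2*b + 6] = -6*b - 4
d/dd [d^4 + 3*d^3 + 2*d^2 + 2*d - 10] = 4*d^3 + 9*d^2 + 4*d + 2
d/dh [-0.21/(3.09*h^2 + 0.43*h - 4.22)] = (1.2978*h + 0.0903)/(3.09*h^2 + 0.43*h - 4.22)^2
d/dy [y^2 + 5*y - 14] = 2*y + 5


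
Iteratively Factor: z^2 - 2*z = (z - 2)*(z)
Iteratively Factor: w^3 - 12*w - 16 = (w + 2)*(w^2 - 2*w - 8) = (w - 4)*(w + 2)*(w + 2)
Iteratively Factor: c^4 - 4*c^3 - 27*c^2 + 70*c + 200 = (c + 2)*(c^3 - 6*c^2 - 15*c + 100) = (c - 5)*(c + 2)*(c^2 - c - 20) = (c - 5)*(c + 2)*(c + 4)*(c - 5)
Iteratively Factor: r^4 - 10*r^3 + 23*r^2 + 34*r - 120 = (r - 5)*(r^3 - 5*r^2 - 2*r + 24) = (r - 5)*(r - 3)*(r^2 - 2*r - 8) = (r - 5)*(r - 3)*(r + 2)*(r - 4)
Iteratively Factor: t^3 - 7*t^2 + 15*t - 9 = (t - 3)*(t^2 - 4*t + 3) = (t - 3)*(t - 1)*(t - 3)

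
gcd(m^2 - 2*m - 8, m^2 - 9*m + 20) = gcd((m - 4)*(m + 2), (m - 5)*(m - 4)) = m - 4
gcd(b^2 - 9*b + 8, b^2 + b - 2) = b - 1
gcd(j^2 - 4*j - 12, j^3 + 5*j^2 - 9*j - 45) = 1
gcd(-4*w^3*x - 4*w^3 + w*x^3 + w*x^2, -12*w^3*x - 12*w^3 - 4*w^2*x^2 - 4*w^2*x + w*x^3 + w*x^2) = 2*w^2*x + 2*w^2 + w*x^2 + w*x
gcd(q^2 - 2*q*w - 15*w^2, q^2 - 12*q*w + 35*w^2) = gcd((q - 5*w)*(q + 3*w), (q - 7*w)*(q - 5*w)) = q - 5*w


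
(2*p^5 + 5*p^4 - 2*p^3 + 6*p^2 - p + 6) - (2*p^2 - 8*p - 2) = 2*p^5 + 5*p^4 - 2*p^3 + 4*p^2 + 7*p + 8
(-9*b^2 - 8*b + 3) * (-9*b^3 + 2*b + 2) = 81*b^5 + 72*b^4 - 45*b^3 - 34*b^2 - 10*b + 6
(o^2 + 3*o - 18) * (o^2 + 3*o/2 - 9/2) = o^4 + 9*o^3/2 - 18*o^2 - 81*o/2 + 81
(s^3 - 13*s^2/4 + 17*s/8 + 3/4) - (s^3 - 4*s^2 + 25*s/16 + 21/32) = 3*s^2/4 + 9*s/16 + 3/32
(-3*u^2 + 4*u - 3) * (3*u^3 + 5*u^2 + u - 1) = -9*u^5 - 3*u^4 + 8*u^3 - 8*u^2 - 7*u + 3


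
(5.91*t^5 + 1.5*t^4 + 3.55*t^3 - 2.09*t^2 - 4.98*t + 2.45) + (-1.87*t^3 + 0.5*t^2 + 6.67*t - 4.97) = 5.91*t^5 + 1.5*t^4 + 1.68*t^3 - 1.59*t^2 + 1.69*t - 2.52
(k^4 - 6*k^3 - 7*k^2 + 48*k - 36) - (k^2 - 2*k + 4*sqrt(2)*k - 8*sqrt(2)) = k^4 - 6*k^3 - 8*k^2 - 4*sqrt(2)*k + 50*k - 36 + 8*sqrt(2)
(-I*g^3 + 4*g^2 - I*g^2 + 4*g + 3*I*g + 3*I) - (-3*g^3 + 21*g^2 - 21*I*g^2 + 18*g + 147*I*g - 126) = 3*g^3 - I*g^3 - 17*g^2 + 20*I*g^2 - 14*g - 144*I*g + 126 + 3*I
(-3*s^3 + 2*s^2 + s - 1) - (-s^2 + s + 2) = -3*s^3 + 3*s^2 - 3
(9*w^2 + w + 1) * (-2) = -18*w^2 - 2*w - 2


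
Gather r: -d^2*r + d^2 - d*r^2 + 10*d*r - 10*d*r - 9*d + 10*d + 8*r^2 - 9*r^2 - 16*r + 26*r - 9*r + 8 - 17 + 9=d^2 + d + r^2*(-d - 1) + r*(1 - d^2)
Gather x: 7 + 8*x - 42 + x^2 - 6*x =x^2 + 2*x - 35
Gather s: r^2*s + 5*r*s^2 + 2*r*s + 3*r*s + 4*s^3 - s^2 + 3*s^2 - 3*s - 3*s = 4*s^3 + s^2*(5*r + 2) + s*(r^2 + 5*r - 6)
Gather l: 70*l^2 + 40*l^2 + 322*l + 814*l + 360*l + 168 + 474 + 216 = 110*l^2 + 1496*l + 858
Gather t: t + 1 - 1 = t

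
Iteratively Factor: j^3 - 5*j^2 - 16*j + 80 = (j - 5)*(j^2 - 16) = (j - 5)*(j - 4)*(j + 4)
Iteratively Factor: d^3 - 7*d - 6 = (d + 2)*(d^2 - 2*d - 3) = (d + 1)*(d + 2)*(d - 3)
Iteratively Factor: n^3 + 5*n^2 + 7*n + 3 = (n + 1)*(n^2 + 4*n + 3) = (n + 1)*(n + 3)*(n + 1)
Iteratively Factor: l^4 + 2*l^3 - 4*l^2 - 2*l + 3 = (l + 1)*(l^3 + l^2 - 5*l + 3) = (l - 1)*(l + 1)*(l^2 + 2*l - 3) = (l - 1)^2*(l + 1)*(l + 3)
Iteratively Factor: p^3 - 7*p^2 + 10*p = (p - 5)*(p^2 - 2*p) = (p - 5)*(p - 2)*(p)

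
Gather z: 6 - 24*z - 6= -24*z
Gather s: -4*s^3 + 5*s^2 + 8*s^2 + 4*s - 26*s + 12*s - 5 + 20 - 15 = -4*s^3 + 13*s^2 - 10*s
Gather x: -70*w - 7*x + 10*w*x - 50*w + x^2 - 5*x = -120*w + x^2 + x*(10*w - 12)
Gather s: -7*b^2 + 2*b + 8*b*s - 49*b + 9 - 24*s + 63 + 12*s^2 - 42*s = -7*b^2 - 47*b + 12*s^2 + s*(8*b - 66) + 72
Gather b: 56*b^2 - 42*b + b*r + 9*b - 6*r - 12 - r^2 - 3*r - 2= 56*b^2 + b*(r - 33) - r^2 - 9*r - 14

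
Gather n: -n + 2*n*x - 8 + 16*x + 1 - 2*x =n*(2*x - 1) + 14*x - 7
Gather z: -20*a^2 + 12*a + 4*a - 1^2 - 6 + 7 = -20*a^2 + 16*a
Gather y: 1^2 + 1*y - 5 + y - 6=2*y - 10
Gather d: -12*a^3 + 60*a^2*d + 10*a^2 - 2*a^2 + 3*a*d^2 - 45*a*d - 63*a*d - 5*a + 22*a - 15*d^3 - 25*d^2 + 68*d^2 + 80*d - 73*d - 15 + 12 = -12*a^3 + 8*a^2 + 17*a - 15*d^3 + d^2*(3*a + 43) + d*(60*a^2 - 108*a + 7) - 3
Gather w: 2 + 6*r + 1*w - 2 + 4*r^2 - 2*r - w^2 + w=4*r^2 + 4*r - w^2 + 2*w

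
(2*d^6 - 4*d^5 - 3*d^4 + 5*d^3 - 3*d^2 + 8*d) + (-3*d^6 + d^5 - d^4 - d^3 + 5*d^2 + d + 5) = -d^6 - 3*d^5 - 4*d^4 + 4*d^3 + 2*d^2 + 9*d + 5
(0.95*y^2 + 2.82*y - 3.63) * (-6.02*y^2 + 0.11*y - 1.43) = -5.719*y^4 - 16.8719*y^3 + 20.8043*y^2 - 4.4319*y + 5.1909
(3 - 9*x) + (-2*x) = 3 - 11*x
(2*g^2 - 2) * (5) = 10*g^2 - 10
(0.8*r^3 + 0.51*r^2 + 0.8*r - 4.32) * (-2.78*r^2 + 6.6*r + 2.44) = -2.224*r^5 + 3.8622*r^4 + 3.094*r^3 + 18.534*r^2 - 26.56*r - 10.5408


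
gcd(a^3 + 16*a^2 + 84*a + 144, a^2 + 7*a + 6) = a + 6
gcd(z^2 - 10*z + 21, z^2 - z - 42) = z - 7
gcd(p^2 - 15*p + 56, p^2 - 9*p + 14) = p - 7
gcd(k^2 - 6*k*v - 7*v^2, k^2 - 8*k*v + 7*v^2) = -k + 7*v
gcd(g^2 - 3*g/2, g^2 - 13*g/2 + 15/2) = g - 3/2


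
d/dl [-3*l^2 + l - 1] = 1 - 6*l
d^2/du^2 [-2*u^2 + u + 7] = -4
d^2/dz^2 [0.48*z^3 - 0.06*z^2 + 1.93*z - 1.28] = 2.88*z - 0.12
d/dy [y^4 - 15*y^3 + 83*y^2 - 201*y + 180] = 4*y^3 - 45*y^2 + 166*y - 201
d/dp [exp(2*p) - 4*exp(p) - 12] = 2*(exp(p) - 2)*exp(p)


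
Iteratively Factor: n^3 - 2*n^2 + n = (n - 1)*(n^2 - n) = (n - 1)^2*(n)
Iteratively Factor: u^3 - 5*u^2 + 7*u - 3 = (u - 1)*(u^2 - 4*u + 3) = (u - 3)*(u - 1)*(u - 1)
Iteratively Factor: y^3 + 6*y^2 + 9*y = (y)*(y^2 + 6*y + 9) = y*(y + 3)*(y + 3)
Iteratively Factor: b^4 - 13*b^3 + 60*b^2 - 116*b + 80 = (b - 2)*(b^3 - 11*b^2 + 38*b - 40) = (b - 2)^2*(b^2 - 9*b + 20) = (b - 5)*(b - 2)^2*(b - 4)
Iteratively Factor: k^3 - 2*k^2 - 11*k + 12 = (k + 3)*(k^2 - 5*k + 4) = (k - 1)*(k + 3)*(k - 4)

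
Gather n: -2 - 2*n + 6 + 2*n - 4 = 0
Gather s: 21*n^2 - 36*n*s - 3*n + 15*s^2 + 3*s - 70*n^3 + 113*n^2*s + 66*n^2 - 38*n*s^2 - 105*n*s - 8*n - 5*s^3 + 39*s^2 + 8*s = -70*n^3 + 87*n^2 - 11*n - 5*s^3 + s^2*(54 - 38*n) + s*(113*n^2 - 141*n + 11)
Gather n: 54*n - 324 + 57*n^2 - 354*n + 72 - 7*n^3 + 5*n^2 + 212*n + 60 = -7*n^3 + 62*n^2 - 88*n - 192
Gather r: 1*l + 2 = l + 2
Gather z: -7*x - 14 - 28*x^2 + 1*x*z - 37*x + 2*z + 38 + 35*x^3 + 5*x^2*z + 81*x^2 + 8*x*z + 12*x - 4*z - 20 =35*x^3 + 53*x^2 - 32*x + z*(5*x^2 + 9*x - 2) + 4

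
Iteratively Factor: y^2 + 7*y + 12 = (y + 3)*(y + 4)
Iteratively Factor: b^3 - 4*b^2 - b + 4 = (b - 1)*(b^2 - 3*b - 4) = (b - 4)*(b - 1)*(b + 1)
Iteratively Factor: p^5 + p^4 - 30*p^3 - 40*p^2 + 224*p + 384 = (p + 4)*(p^4 - 3*p^3 - 18*p^2 + 32*p + 96) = (p + 2)*(p + 4)*(p^3 - 5*p^2 - 8*p + 48) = (p + 2)*(p + 3)*(p + 4)*(p^2 - 8*p + 16) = (p - 4)*(p + 2)*(p + 3)*(p + 4)*(p - 4)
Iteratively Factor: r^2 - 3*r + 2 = (r - 1)*(r - 2)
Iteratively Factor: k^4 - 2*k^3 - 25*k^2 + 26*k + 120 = (k - 3)*(k^3 + k^2 - 22*k - 40) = (k - 5)*(k - 3)*(k^2 + 6*k + 8) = (k - 5)*(k - 3)*(k + 4)*(k + 2)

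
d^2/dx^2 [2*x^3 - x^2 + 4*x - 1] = 12*x - 2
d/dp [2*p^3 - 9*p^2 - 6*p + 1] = 6*p^2 - 18*p - 6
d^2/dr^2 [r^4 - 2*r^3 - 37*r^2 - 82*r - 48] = 12*r^2 - 12*r - 74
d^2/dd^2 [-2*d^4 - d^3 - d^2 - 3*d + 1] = -24*d^2 - 6*d - 2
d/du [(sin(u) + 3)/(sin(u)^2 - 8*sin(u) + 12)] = (-6*sin(u) + cos(u)^2 + 35)*cos(u)/(sin(u)^2 - 8*sin(u) + 12)^2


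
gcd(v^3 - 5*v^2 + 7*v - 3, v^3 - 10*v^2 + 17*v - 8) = v^2 - 2*v + 1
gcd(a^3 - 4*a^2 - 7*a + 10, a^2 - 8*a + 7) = a - 1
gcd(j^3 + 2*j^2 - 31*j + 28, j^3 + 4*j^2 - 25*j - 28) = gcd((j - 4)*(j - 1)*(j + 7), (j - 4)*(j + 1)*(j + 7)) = j^2 + 3*j - 28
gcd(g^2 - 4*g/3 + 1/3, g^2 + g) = 1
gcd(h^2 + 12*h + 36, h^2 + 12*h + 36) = h^2 + 12*h + 36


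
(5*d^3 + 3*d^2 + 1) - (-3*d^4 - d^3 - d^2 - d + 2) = 3*d^4 + 6*d^3 + 4*d^2 + d - 1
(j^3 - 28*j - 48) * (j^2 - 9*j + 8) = j^5 - 9*j^4 - 20*j^3 + 204*j^2 + 208*j - 384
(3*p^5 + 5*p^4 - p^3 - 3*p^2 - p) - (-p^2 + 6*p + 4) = 3*p^5 + 5*p^4 - p^3 - 2*p^2 - 7*p - 4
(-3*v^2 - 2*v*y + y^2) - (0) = -3*v^2 - 2*v*y + y^2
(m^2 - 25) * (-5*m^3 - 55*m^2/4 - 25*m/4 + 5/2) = -5*m^5 - 55*m^4/4 + 475*m^3/4 + 1385*m^2/4 + 625*m/4 - 125/2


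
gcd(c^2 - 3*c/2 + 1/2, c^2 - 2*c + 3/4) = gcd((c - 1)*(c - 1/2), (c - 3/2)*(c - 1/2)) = c - 1/2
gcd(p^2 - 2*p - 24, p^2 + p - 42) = p - 6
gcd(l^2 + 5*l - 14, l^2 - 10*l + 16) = l - 2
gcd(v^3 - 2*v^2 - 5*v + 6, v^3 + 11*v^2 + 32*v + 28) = v + 2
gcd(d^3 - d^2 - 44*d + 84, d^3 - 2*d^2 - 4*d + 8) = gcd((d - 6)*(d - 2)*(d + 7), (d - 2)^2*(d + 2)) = d - 2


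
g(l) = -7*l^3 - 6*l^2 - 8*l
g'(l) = -21*l^2 - 12*l - 8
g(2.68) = -199.28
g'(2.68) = -190.99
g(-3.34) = 220.60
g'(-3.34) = -202.19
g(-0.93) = 7.88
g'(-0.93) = -15.00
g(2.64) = -191.74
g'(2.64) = -186.04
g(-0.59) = 4.07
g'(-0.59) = -8.23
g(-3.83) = 335.90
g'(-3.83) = -270.09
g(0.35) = -3.84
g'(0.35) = -14.77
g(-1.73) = 32.13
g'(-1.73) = -50.09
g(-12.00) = 11328.00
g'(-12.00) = -2888.00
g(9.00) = -5661.00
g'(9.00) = -1817.00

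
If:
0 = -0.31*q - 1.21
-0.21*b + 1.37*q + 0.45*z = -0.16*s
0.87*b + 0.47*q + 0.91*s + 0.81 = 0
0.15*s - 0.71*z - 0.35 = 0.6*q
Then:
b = -8.37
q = -3.90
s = 9.13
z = 4.73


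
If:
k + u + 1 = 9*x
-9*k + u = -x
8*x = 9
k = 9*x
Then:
No Solution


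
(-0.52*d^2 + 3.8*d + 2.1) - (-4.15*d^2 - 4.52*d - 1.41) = 3.63*d^2 + 8.32*d + 3.51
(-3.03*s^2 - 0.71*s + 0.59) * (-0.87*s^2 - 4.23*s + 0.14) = 2.6361*s^4 + 13.4346*s^3 + 2.0658*s^2 - 2.5951*s + 0.0826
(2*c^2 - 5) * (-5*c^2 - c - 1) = -10*c^4 - 2*c^3 + 23*c^2 + 5*c + 5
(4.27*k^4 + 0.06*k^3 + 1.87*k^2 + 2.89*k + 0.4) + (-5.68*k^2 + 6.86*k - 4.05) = 4.27*k^4 + 0.06*k^3 - 3.81*k^2 + 9.75*k - 3.65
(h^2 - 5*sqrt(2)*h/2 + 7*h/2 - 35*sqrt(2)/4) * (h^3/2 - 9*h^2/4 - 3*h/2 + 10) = h^5/2 - 5*sqrt(2)*h^4/4 - h^4/2 - 75*h^3/8 + 5*sqrt(2)*h^3/4 + 19*h^2/4 + 375*sqrt(2)*h^2/16 - 95*sqrt(2)*h/8 + 35*h - 175*sqrt(2)/2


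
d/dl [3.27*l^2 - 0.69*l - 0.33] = 6.54*l - 0.69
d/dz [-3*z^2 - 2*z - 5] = -6*z - 2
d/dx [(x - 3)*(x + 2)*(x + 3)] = 3*x^2 + 4*x - 9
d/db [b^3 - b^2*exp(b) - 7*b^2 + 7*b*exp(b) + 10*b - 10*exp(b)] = -b^2*exp(b) + 3*b^2 + 5*b*exp(b) - 14*b - 3*exp(b) + 10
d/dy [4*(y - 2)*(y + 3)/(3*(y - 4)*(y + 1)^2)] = 4*(-y^3 - y^2 + 14*y - 46)/(3*(y^5 - 5*y^4 - 5*y^3 + 25*y^2 + 40*y + 16))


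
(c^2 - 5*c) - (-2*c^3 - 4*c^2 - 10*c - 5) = 2*c^3 + 5*c^2 + 5*c + 5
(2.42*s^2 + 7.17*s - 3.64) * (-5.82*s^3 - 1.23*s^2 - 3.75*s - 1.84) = -14.0844*s^5 - 44.706*s^4 + 3.2907*s^3 - 26.8631*s^2 + 0.4572*s + 6.6976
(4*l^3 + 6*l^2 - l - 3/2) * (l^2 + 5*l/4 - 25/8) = 4*l^5 + 11*l^4 - 6*l^3 - 43*l^2/2 + 5*l/4 + 75/16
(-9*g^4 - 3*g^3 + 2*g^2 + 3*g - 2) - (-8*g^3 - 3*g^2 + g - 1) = -9*g^4 + 5*g^3 + 5*g^2 + 2*g - 1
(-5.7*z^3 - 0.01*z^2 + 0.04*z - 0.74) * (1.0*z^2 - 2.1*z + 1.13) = -5.7*z^5 + 11.96*z^4 - 6.38*z^3 - 0.8353*z^2 + 1.5992*z - 0.8362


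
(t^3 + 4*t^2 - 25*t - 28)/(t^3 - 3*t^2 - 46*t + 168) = (t + 1)/(t - 6)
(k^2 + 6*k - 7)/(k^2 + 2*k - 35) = (k - 1)/(k - 5)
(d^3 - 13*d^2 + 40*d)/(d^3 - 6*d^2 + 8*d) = (d^2 - 13*d + 40)/(d^2 - 6*d + 8)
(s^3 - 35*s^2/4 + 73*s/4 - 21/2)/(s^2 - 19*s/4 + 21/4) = (s^2 - 7*s + 6)/(s - 3)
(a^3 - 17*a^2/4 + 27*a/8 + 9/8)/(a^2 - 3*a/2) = a - 11/4 - 3/(4*a)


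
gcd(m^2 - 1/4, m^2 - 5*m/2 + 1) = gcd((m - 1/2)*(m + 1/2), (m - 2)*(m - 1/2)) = m - 1/2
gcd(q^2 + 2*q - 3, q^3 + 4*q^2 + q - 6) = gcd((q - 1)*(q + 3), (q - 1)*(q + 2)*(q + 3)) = q^2 + 2*q - 3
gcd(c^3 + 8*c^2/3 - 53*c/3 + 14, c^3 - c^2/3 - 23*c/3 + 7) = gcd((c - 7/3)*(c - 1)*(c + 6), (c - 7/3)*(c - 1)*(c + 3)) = c^2 - 10*c/3 + 7/3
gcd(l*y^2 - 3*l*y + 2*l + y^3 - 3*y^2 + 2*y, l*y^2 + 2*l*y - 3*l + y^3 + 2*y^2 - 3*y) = l*y - l + y^2 - y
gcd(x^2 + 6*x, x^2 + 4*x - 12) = x + 6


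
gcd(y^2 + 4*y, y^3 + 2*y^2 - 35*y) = y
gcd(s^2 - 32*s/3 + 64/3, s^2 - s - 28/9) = 1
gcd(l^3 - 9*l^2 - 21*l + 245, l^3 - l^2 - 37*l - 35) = l^2 - 2*l - 35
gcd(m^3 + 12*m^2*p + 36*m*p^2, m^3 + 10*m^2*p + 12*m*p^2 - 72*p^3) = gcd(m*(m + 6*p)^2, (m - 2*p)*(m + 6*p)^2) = m^2 + 12*m*p + 36*p^2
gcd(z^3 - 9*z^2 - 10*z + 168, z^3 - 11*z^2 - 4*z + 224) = z^2 - 3*z - 28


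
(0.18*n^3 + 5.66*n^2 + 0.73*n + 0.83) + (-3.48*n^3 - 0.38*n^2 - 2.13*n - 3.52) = -3.3*n^3 + 5.28*n^2 - 1.4*n - 2.69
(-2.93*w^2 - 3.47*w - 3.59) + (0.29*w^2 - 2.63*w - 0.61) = -2.64*w^2 - 6.1*w - 4.2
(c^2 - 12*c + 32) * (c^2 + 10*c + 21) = c^4 - 2*c^3 - 67*c^2 + 68*c + 672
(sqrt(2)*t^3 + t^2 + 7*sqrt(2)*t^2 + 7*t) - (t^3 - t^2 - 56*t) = -t^3 + sqrt(2)*t^3 + 2*t^2 + 7*sqrt(2)*t^2 + 63*t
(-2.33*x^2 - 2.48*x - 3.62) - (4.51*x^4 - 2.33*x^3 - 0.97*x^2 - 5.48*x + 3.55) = -4.51*x^4 + 2.33*x^3 - 1.36*x^2 + 3.0*x - 7.17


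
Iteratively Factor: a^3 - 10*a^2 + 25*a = (a - 5)*(a^2 - 5*a) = (a - 5)^2*(a)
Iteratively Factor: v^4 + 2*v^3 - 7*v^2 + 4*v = (v + 4)*(v^3 - 2*v^2 + v) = v*(v + 4)*(v^2 - 2*v + 1) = v*(v - 1)*(v + 4)*(v - 1)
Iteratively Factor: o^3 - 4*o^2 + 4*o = (o - 2)*(o^2 - 2*o) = (o - 2)^2*(o)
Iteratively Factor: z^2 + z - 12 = (z - 3)*(z + 4)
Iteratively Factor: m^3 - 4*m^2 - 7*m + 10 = (m - 1)*(m^2 - 3*m - 10) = (m - 5)*(m - 1)*(m + 2)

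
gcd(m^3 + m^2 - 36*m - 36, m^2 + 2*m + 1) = m + 1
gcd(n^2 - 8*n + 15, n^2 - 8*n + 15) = n^2 - 8*n + 15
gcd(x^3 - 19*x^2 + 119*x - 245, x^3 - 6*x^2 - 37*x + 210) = x^2 - 12*x + 35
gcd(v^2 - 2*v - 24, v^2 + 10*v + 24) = v + 4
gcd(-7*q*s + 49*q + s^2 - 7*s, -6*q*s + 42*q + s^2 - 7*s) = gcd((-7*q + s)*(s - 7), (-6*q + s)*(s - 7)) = s - 7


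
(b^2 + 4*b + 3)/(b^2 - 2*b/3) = 3*(b^2 + 4*b + 3)/(b*(3*b - 2))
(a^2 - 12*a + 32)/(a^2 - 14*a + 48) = (a - 4)/(a - 6)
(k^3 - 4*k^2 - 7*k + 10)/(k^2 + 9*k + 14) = (k^2 - 6*k + 5)/(k + 7)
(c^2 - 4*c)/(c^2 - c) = (c - 4)/(c - 1)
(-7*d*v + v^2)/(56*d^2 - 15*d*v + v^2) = v/(-8*d + v)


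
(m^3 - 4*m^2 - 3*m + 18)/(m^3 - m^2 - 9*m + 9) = (m^2 - m - 6)/(m^2 + 2*m - 3)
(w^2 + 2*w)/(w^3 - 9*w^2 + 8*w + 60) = w/(w^2 - 11*w + 30)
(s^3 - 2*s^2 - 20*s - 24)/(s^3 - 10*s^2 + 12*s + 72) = (s + 2)/(s - 6)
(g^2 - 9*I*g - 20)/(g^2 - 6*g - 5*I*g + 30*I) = (g - 4*I)/(g - 6)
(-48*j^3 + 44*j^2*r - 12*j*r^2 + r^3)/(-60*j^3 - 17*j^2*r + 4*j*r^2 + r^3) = (12*j^2 - 8*j*r + r^2)/(15*j^2 + 8*j*r + r^2)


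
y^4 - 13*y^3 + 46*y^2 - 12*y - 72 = (y - 6)^2*(y - 2)*(y + 1)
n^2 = n^2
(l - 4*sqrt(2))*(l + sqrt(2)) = l^2 - 3*sqrt(2)*l - 8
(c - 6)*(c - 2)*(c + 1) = c^3 - 7*c^2 + 4*c + 12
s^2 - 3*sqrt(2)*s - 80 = (s - 8*sqrt(2))*(s + 5*sqrt(2))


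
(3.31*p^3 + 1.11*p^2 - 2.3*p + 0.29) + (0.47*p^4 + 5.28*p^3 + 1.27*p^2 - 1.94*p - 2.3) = 0.47*p^4 + 8.59*p^3 + 2.38*p^2 - 4.24*p - 2.01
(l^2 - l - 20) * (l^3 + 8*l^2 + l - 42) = l^5 + 7*l^4 - 27*l^3 - 203*l^2 + 22*l + 840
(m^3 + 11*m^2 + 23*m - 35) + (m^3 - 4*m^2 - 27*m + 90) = 2*m^3 + 7*m^2 - 4*m + 55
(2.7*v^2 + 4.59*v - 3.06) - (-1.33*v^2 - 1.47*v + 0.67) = 4.03*v^2 + 6.06*v - 3.73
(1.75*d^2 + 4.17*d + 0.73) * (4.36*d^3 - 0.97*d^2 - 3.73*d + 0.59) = 7.63*d^5 + 16.4837*d^4 - 7.3896*d^3 - 15.2297*d^2 - 0.2626*d + 0.4307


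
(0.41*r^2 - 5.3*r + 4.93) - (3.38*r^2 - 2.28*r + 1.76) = -2.97*r^2 - 3.02*r + 3.17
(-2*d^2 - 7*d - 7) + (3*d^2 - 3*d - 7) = d^2 - 10*d - 14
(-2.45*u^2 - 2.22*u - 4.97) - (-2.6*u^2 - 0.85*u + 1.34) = 0.15*u^2 - 1.37*u - 6.31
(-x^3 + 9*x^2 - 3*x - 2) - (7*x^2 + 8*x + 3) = -x^3 + 2*x^2 - 11*x - 5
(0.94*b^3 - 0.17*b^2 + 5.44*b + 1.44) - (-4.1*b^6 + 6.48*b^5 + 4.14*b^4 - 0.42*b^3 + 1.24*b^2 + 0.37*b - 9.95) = 4.1*b^6 - 6.48*b^5 - 4.14*b^4 + 1.36*b^3 - 1.41*b^2 + 5.07*b + 11.39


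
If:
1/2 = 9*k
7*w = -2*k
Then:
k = 1/18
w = -1/63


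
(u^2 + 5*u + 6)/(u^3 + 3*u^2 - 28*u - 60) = (u + 3)/(u^2 + u - 30)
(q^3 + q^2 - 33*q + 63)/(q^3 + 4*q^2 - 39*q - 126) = (q^2 - 6*q + 9)/(q^2 - 3*q - 18)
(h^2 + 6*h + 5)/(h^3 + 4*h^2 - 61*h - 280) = (h + 1)/(h^2 - h - 56)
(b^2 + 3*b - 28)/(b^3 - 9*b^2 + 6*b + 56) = (b + 7)/(b^2 - 5*b - 14)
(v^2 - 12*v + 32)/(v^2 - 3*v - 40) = (v - 4)/(v + 5)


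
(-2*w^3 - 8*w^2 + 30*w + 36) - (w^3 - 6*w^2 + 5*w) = -3*w^3 - 2*w^2 + 25*w + 36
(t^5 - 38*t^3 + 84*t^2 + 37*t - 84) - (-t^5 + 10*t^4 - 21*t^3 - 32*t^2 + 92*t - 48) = 2*t^5 - 10*t^4 - 17*t^3 + 116*t^2 - 55*t - 36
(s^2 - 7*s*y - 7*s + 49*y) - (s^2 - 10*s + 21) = -7*s*y + 3*s + 49*y - 21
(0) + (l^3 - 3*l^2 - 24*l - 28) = l^3 - 3*l^2 - 24*l - 28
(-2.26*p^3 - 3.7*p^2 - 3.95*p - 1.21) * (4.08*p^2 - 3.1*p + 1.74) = -9.2208*p^5 - 8.09*p^4 - 8.5784*p^3 + 0.870200000000001*p^2 - 3.122*p - 2.1054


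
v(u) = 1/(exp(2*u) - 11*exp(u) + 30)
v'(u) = (-2*exp(2*u) + 11*exp(u))/(exp(2*u) - 11*exp(u) + 30)^2 = (11 - 2*exp(u))*exp(u)/(exp(2*u) - 11*exp(u) + 30)^2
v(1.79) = -95.82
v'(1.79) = -53831.43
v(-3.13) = 0.03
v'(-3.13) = 0.00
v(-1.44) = 0.04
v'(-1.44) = 0.00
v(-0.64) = 0.04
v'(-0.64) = 0.01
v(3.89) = 0.00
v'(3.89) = -0.00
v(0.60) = 0.08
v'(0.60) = 0.08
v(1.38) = 0.48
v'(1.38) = 2.81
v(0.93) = 0.12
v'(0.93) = 0.21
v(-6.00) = 0.03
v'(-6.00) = 0.00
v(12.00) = 0.00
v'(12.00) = 0.00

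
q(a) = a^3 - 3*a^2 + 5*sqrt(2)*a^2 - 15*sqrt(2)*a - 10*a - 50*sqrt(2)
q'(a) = 3*a^2 - 6*a + 10*sqrt(2)*a - 15*sqrt(2) - 10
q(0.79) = -92.34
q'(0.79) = -22.91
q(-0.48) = -54.90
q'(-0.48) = -34.43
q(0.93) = -95.41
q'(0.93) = -21.05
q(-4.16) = 57.60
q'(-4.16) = -13.17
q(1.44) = -104.23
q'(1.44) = -13.27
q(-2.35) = 12.14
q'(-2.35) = -33.78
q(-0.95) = -38.24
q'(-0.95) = -36.24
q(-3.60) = 47.76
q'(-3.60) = -21.64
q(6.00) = 104.57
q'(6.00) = 125.64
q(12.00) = 1868.96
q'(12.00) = 498.49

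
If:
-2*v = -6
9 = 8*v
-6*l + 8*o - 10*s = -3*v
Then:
No Solution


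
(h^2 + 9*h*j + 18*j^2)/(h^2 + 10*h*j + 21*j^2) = (h + 6*j)/(h + 7*j)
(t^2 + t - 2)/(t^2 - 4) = (t - 1)/(t - 2)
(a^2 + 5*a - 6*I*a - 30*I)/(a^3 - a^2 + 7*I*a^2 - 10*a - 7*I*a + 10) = (a^2 + a*(5 - 6*I) - 30*I)/(a^3 + a^2*(-1 + 7*I) - a*(10 + 7*I) + 10)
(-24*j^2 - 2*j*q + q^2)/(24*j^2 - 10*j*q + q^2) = (4*j + q)/(-4*j + q)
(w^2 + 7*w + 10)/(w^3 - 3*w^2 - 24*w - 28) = (w + 5)/(w^2 - 5*w - 14)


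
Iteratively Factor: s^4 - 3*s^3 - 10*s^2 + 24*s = (s - 4)*(s^3 + s^2 - 6*s) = (s - 4)*(s + 3)*(s^2 - 2*s) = (s - 4)*(s - 2)*(s + 3)*(s)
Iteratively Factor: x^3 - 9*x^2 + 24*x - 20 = (x - 2)*(x^2 - 7*x + 10) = (x - 2)^2*(x - 5)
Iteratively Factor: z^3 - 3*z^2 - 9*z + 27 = (z - 3)*(z^2 - 9) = (z - 3)^2*(z + 3)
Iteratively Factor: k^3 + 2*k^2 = (k + 2)*(k^2) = k*(k + 2)*(k)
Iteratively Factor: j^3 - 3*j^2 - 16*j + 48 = (j + 4)*(j^2 - 7*j + 12) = (j - 4)*(j + 4)*(j - 3)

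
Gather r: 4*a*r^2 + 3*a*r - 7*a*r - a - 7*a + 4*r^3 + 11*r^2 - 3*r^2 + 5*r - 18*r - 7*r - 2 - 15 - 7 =-8*a + 4*r^3 + r^2*(4*a + 8) + r*(-4*a - 20) - 24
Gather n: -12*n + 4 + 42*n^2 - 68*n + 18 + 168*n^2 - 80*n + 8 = 210*n^2 - 160*n + 30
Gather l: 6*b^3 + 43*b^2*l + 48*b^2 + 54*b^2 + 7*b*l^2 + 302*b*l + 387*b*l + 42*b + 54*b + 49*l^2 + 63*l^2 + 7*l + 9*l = 6*b^3 + 102*b^2 + 96*b + l^2*(7*b + 112) + l*(43*b^2 + 689*b + 16)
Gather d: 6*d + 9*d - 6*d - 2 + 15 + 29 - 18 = 9*d + 24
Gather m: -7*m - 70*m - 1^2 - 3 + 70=66 - 77*m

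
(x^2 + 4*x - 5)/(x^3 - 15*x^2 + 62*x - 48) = (x + 5)/(x^2 - 14*x + 48)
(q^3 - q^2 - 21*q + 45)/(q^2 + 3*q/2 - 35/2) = 2*(q^2 - 6*q + 9)/(2*q - 7)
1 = 1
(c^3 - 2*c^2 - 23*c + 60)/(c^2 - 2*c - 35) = (c^2 - 7*c + 12)/(c - 7)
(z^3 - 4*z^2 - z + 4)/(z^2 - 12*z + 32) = (z^2 - 1)/(z - 8)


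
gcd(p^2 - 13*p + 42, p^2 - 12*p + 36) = p - 6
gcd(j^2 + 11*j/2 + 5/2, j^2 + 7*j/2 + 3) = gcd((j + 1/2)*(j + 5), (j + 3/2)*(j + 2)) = 1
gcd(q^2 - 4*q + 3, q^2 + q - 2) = q - 1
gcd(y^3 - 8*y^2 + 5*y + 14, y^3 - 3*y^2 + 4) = y^2 - y - 2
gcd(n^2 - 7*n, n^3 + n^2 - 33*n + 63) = 1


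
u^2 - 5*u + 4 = (u - 4)*(u - 1)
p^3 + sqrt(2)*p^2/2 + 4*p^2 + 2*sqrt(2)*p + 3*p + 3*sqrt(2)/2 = (p + 1)*(p + 3)*(p + sqrt(2)/2)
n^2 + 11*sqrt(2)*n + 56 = (n + 4*sqrt(2))*(n + 7*sqrt(2))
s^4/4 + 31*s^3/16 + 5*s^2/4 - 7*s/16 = s*(s/4 + 1/4)*(s - 1/4)*(s + 7)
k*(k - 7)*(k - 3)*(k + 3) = k^4 - 7*k^3 - 9*k^2 + 63*k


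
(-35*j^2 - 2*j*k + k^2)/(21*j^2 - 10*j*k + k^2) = (-5*j - k)/(3*j - k)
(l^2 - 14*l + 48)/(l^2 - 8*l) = (l - 6)/l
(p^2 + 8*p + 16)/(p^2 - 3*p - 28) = (p + 4)/(p - 7)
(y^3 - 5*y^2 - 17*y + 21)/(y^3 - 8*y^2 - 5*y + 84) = (y - 1)/(y - 4)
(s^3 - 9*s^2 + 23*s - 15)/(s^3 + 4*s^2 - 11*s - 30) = (s^2 - 6*s + 5)/(s^2 + 7*s + 10)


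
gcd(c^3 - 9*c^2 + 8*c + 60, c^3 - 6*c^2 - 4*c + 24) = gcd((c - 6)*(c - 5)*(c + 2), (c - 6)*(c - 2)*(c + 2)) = c^2 - 4*c - 12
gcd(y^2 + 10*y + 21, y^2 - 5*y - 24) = y + 3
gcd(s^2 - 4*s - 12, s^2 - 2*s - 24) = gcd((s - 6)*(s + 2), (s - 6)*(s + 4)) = s - 6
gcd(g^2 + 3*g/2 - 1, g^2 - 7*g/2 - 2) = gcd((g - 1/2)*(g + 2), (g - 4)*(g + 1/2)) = 1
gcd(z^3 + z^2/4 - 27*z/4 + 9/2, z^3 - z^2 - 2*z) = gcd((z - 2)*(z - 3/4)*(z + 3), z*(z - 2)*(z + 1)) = z - 2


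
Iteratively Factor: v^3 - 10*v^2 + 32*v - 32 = (v - 4)*(v^2 - 6*v + 8) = (v - 4)*(v - 2)*(v - 4)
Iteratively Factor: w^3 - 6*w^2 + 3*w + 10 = (w + 1)*(w^2 - 7*w + 10) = (w - 2)*(w + 1)*(w - 5)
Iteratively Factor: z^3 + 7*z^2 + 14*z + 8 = (z + 2)*(z^2 + 5*z + 4) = (z + 2)*(z + 4)*(z + 1)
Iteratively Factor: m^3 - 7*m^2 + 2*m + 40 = (m + 2)*(m^2 - 9*m + 20) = (m - 4)*(m + 2)*(m - 5)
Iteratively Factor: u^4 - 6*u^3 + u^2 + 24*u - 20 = (u + 2)*(u^3 - 8*u^2 + 17*u - 10) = (u - 2)*(u + 2)*(u^2 - 6*u + 5) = (u - 2)*(u - 1)*(u + 2)*(u - 5)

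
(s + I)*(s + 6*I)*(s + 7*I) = s^3 + 14*I*s^2 - 55*s - 42*I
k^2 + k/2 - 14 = (k - 7/2)*(k + 4)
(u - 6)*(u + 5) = u^2 - u - 30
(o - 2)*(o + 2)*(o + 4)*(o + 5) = o^4 + 9*o^3 + 16*o^2 - 36*o - 80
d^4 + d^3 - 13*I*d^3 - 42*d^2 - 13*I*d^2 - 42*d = d*(d + 1)*(d - 7*I)*(d - 6*I)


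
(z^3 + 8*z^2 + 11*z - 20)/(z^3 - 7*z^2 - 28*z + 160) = (z^2 + 3*z - 4)/(z^2 - 12*z + 32)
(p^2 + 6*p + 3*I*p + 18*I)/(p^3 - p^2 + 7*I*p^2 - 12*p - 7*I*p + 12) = (p + 6)/(p^2 + p*(-1 + 4*I) - 4*I)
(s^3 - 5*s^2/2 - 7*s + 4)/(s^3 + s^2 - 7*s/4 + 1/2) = 2*(s - 4)/(2*s - 1)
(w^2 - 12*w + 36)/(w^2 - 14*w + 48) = (w - 6)/(w - 8)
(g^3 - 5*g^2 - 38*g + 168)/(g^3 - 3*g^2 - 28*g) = (g^2 + 2*g - 24)/(g*(g + 4))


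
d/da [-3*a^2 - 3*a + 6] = -6*a - 3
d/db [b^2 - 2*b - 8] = 2*b - 2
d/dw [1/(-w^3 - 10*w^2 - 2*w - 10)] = (3*w^2 + 20*w + 2)/(w^3 + 10*w^2 + 2*w + 10)^2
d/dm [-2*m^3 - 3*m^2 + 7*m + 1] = -6*m^2 - 6*m + 7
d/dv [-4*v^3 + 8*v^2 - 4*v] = -12*v^2 + 16*v - 4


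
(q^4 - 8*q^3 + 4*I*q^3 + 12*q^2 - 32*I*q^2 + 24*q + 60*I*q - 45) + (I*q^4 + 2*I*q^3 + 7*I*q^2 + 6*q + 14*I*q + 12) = q^4 + I*q^4 - 8*q^3 + 6*I*q^3 + 12*q^2 - 25*I*q^2 + 30*q + 74*I*q - 33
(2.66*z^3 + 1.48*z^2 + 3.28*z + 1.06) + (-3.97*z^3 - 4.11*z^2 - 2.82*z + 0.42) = -1.31*z^3 - 2.63*z^2 + 0.46*z + 1.48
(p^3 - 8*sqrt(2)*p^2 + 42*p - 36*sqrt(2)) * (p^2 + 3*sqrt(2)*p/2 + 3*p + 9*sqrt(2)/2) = p^5 - 13*sqrt(2)*p^4/2 + 3*p^4 - 39*sqrt(2)*p^3/2 + 18*p^3 + 27*sqrt(2)*p^2 + 54*p^2 - 108*p + 81*sqrt(2)*p - 324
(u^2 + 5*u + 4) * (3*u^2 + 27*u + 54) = 3*u^4 + 42*u^3 + 201*u^2 + 378*u + 216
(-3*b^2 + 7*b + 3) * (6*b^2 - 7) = -18*b^4 + 42*b^3 + 39*b^2 - 49*b - 21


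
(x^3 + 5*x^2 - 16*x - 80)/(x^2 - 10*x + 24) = (x^2 + 9*x + 20)/(x - 6)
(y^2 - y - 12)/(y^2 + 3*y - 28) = (y + 3)/(y + 7)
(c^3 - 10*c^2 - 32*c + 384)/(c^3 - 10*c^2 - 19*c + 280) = (c^2 - 2*c - 48)/(c^2 - 2*c - 35)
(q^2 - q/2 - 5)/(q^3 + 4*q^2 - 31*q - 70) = (q - 5/2)/(q^2 + 2*q - 35)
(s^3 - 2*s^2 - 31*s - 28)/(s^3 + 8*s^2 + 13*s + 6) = (s^2 - 3*s - 28)/(s^2 + 7*s + 6)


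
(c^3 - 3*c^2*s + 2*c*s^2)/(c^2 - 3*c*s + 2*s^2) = c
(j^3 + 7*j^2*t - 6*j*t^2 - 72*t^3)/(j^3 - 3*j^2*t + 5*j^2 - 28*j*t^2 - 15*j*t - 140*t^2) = (-j^2 - 3*j*t + 18*t^2)/(-j^2 + 7*j*t - 5*j + 35*t)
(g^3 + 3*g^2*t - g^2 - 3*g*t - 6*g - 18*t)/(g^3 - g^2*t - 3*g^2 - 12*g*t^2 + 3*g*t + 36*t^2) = (-g - 2)/(-g + 4*t)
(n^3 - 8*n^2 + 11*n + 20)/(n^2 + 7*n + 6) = (n^2 - 9*n + 20)/(n + 6)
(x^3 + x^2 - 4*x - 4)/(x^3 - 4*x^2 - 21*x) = (-x^3 - x^2 + 4*x + 4)/(x*(-x^2 + 4*x + 21))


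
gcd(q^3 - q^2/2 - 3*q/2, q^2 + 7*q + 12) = 1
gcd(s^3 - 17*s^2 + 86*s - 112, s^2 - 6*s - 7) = s - 7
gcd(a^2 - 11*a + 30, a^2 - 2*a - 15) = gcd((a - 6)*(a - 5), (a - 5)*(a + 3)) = a - 5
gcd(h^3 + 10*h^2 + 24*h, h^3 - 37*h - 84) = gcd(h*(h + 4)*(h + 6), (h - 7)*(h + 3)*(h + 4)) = h + 4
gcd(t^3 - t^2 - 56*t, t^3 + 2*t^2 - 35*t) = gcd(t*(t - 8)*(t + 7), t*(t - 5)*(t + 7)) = t^2 + 7*t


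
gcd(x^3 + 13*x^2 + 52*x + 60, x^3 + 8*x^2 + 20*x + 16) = x + 2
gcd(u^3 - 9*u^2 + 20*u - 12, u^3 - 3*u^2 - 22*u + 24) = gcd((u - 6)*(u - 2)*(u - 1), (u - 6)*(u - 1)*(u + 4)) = u^2 - 7*u + 6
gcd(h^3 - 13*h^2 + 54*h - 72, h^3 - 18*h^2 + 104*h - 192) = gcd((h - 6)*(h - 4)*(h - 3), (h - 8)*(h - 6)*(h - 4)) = h^2 - 10*h + 24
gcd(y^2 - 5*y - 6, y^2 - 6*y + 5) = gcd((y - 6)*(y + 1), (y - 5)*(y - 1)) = 1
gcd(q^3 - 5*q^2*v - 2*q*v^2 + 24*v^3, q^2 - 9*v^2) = q - 3*v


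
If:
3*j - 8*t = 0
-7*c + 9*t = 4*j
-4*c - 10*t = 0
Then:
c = 0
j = 0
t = 0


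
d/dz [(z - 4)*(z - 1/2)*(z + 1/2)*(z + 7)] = 4*z^3 + 9*z^2 - 113*z/2 - 3/4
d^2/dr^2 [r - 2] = 0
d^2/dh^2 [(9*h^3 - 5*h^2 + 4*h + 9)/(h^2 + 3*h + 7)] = 2*(37*h^3 + 699*h^2 + 1320*h - 311)/(h^6 + 9*h^5 + 48*h^4 + 153*h^3 + 336*h^2 + 441*h + 343)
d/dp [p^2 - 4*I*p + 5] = 2*p - 4*I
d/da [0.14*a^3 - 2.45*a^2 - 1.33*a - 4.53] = 0.42*a^2 - 4.9*a - 1.33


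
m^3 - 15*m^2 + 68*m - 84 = (m - 7)*(m - 6)*(m - 2)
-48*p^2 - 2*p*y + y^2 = (-8*p + y)*(6*p + y)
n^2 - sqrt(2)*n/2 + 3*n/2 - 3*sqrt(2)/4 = (n + 3/2)*(n - sqrt(2)/2)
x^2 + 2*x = x*(x + 2)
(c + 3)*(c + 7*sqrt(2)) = c^2 + 3*c + 7*sqrt(2)*c + 21*sqrt(2)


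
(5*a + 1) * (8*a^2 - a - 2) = 40*a^3 + 3*a^2 - 11*a - 2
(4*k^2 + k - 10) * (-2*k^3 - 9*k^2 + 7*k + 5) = -8*k^5 - 38*k^4 + 39*k^3 + 117*k^2 - 65*k - 50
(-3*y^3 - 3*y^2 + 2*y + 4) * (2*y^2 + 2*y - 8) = -6*y^5 - 12*y^4 + 22*y^3 + 36*y^2 - 8*y - 32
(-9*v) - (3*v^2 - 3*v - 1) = -3*v^2 - 6*v + 1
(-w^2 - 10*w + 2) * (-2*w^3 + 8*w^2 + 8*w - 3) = 2*w^5 + 12*w^4 - 92*w^3 - 61*w^2 + 46*w - 6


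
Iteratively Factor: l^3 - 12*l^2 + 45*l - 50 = (l - 5)*(l^2 - 7*l + 10) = (l - 5)*(l - 2)*(l - 5)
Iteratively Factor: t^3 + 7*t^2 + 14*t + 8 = (t + 2)*(t^2 + 5*t + 4) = (t + 1)*(t + 2)*(t + 4)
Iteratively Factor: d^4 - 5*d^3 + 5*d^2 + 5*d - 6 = (d - 2)*(d^3 - 3*d^2 - d + 3) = (d - 2)*(d - 1)*(d^2 - 2*d - 3) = (d - 2)*(d - 1)*(d + 1)*(d - 3)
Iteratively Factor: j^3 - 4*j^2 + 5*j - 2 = (j - 2)*(j^2 - 2*j + 1) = (j - 2)*(j - 1)*(j - 1)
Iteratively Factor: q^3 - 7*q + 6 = (q + 3)*(q^2 - 3*q + 2) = (q - 1)*(q + 3)*(q - 2)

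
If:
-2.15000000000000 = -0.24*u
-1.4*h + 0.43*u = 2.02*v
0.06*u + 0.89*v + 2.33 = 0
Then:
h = 7.40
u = 8.96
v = -3.22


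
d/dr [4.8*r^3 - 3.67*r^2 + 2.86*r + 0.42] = 14.4*r^2 - 7.34*r + 2.86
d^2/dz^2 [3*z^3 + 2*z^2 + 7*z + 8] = 18*z + 4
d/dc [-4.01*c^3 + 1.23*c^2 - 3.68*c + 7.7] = -12.03*c^2 + 2.46*c - 3.68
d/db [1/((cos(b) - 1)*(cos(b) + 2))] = (sin(b) + sin(2*b))/((cos(b) - 1)^2*(cos(b) + 2)^2)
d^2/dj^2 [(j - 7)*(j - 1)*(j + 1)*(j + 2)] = 12*j^2 - 30*j - 30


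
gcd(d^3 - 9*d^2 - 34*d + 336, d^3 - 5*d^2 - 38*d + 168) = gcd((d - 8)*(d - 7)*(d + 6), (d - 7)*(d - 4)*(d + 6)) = d^2 - d - 42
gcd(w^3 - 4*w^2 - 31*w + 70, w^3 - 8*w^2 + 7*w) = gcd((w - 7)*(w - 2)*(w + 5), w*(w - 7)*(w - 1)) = w - 7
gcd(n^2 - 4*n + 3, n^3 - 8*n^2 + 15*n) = n - 3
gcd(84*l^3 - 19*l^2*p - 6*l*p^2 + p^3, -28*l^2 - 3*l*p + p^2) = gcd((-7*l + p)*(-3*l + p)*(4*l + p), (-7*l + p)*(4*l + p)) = -28*l^2 - 3*l*p + p^2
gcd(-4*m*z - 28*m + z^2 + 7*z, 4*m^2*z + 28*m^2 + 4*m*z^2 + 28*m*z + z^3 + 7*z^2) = z + 7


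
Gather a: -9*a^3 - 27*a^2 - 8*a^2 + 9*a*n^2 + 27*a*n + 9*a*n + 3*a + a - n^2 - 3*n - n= -9*a^3 - 35*a^2 + a*(9*n^2 + 36*n + 4) - n^2 - 4*n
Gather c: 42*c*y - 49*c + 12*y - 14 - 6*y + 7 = c*(42*y - 49) + 6*y - 7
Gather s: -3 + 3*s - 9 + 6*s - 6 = 9*s - 18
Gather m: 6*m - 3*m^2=-3*m^2 + 6*m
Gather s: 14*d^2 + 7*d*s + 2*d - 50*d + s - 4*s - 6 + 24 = 14*d^2 - 48*d + s*(7*d - 3) + 18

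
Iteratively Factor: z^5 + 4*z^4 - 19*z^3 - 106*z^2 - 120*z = (z - 5)*(z^4 + 9*z^3 + 26*z^2 + 24*z) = z*(z - 5)*(z^3 + 9*z^2 + 26*z + 24) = z*(z - 5)*(z + 3)*(z^2 + 6*z + 8) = z*(z - 5)*(z + 2)*(z + 3)*(z + 4)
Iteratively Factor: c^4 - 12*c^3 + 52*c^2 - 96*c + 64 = (c - 4)*(c^3 - 8*c^2 + 20*c - 16) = (c - 4)^2*(c^2 - 4*c + 4) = (c - 4)^2*(c - 2)*(c - 2)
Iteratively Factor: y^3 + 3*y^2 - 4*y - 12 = (y + 3)*(y^2 - 4) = (y - 2)*(y + 3)*(y + 2)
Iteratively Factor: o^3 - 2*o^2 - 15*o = (o - 5)*(o^2 + 3*o) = (o - 5)*(o + 3)*(o)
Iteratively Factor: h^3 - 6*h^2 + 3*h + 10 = (h - 5)*(h^2 - h - 2) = (h - 5)*(h + 1)*(h - 2)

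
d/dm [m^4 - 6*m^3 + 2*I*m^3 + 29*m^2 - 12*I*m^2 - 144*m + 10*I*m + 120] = 4*m^3 + m^2*(-18 + 6*I) + m*(58 - 24*I) - 144 + 10*I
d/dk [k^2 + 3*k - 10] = 2*k + 3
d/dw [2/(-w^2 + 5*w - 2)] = 2*(2*w - 5)/(w^2 - 5*w + 2)^2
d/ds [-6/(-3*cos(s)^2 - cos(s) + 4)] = 6*(6*cos(s) + 1)*sin(s)/(3*cos(s)^2 + cos(s) - 4)^2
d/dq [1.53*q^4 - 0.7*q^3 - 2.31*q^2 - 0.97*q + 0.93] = 6.12*q^3 - 2.1*q^2 - 4.62*q - 0.97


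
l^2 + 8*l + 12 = (l + 2)*(l + 6)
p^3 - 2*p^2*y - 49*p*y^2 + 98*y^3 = (p - 7*y)*(p - 2*y)*(p + 7*y)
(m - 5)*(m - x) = m^2 - m*x - 5*m + 5*x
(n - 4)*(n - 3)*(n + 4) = n^3 - 3*n^2 - 16*n + 48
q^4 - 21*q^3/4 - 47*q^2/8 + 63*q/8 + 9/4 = (q - 6)*(q - 1)*(q + 1/4)*(q + 3/2)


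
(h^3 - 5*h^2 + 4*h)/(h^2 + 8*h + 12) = h*(h^2 - 5*h + 4)/(h^2 + 8*h + 12)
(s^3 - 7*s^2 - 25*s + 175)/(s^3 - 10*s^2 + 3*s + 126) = (s^2 - 25)/(s^2 - 3*s - 18)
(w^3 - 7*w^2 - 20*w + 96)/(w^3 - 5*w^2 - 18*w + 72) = (w - 8)/(w - 6)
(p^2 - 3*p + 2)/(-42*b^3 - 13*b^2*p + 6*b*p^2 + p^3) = (-p^2 + 3*p - 2)/(42*b^3 + 13*b^2*p - 6*b*p^2 - p^3)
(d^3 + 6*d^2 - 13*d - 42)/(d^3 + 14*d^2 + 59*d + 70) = (d - 3)/(d + 5)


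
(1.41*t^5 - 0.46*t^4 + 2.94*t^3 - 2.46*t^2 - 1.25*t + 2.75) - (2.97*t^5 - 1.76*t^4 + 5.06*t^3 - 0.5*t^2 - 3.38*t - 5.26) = -1.56*t^5 + 1.3*t^4 - 2.12*t^3 - 1.96*t^2 + 2.13*t + 8.01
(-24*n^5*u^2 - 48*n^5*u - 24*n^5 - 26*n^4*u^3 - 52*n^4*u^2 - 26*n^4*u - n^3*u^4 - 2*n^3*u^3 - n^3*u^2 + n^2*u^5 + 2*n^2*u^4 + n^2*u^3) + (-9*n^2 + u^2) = -24*n^5*u^2 - 48*n^5*u - 24*n^5 - 26*n^4*u^3 - 52*n^4*u^2 - 26*n^4*u - n^3*u^4 - 2*n^3*u^3 - n^3*u^2 + n^2*u^5 + 2*n^2*u^4 + n^2*u^3 - 9*n^2 + u^2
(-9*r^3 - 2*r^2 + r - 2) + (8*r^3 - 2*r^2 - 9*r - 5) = -r^3 - 4*r^2 - 8*r - 7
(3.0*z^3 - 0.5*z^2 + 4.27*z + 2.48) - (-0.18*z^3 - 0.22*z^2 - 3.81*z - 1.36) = 3.18*z^3 - 0.28*z^2 + 8.08*z + 3.84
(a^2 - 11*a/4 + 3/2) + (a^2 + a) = 2*a^2 - 7*a/4 + 3/2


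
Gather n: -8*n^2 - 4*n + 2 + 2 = -8*n^2 - 4*n + 4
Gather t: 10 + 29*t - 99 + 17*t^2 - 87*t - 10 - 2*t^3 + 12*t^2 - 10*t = -2*t^3 + 29*t^2 - 68*t - 99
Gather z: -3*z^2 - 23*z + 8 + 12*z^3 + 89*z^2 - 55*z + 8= 12*z^3 + 86*z^2 - 78*z + 16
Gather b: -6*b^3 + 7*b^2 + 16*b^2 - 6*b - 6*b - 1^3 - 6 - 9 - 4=-6*b^3 + 23*b^2 - 12*b - 20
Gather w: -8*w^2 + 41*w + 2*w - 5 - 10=-8*w^2 + 43*w - 15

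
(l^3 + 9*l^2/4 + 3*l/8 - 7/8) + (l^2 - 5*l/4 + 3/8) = l^3 + 13*l^2/4 - 7*l/8 - 1/2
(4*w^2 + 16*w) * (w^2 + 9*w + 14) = 4*w^4 + 52*w^3 + 200*w^2 + 224*w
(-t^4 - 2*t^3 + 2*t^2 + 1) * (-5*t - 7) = 5*t^5 + 17*t^4 + 4*t^3 - 14*t^2 - 5*t - 7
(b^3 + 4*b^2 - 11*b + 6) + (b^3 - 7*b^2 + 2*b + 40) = 2*b^3 - 3*b^2 - 9*b + 46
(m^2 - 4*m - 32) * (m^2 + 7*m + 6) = m^4 + 3*m^3 - 54*m^2 - 248*m - 192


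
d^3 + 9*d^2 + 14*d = d*(d + 2)*(d + 7)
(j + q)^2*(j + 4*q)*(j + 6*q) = j^4 + 12*j^3*q + 45*j^2*q^2 + 58*j*q^3 + 24*q^4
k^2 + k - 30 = (k - 5)*(k + 6)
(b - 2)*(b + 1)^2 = b^3 - 3*b - 2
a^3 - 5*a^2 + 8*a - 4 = (a - 2)^2*(a - 1)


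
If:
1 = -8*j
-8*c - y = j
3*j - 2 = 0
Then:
No Solution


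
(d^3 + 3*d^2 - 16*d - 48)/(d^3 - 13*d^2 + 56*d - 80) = (d^2 + 7*d + 12)/(d^2 - 9*d + 20)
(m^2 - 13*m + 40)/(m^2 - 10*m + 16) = (m - 5)/(m - 2)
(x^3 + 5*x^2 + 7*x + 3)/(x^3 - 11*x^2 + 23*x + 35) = (x^2 + 4*x + 3)/(x^2 - 12*x + 35)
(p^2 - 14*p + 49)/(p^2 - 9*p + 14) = (p - 7)/(p - 2)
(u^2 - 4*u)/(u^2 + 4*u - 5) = u*(u - 4)/(u^2 + 4*u - 5)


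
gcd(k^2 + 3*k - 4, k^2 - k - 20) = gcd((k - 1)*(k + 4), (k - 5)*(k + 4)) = k + 4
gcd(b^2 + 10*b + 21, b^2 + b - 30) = 1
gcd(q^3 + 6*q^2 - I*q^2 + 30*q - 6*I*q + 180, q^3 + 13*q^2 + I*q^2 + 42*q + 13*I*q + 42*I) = q + 6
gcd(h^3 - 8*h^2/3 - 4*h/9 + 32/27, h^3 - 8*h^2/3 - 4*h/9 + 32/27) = h^3 - 8*h^2/3 - 4*h/9 + 32/27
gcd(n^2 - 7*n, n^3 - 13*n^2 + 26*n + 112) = n - 7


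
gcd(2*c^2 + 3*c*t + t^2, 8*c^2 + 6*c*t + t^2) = 2*c + t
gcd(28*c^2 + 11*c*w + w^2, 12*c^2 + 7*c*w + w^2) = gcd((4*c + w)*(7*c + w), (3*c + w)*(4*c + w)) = 4*c + w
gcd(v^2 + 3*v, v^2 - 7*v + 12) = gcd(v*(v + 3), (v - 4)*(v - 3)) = 1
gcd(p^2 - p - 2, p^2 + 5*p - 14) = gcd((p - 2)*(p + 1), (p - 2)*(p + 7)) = p - 2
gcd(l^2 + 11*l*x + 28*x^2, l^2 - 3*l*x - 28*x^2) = l + 4*x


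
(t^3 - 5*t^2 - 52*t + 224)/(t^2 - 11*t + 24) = (t^2 + 3*t - 28)/(t - 3)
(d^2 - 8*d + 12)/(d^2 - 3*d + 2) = (d - 6)/(d - 1)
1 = 1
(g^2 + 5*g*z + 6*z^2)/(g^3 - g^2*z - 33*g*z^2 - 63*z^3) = (-g - 2*z)/(-g^2 + 4*g*z + 21*z^2)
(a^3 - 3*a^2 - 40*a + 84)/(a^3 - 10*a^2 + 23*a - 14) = (a + 6)/(a - 1)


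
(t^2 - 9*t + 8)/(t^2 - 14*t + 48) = (t - 1)/(t - 6)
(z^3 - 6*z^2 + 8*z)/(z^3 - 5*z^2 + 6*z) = (z - 4)/(z - 3)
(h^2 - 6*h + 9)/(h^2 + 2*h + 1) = (h^2 - 6*h + 9)/(h^2 + 2*h + 1)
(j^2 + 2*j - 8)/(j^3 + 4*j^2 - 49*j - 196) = (j - 2)/(j^2 - 49)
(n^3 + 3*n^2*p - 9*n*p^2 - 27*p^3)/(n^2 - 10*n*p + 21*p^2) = (-n^2 - 6*n*p - 9*p^2)/(-n + 7*p)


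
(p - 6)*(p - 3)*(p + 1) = p^3 - 8*p^2 + 9*p + 18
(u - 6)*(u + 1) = u^2 - 5*u - 6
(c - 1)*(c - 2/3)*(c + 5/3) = c^3 - 19*c/9 + 10/9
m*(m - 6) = m^2 - 6*m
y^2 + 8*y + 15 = (y + 3)*(y + 5)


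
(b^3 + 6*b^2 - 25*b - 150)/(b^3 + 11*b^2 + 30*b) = (b - 5)/b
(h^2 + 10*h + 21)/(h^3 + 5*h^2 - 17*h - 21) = (h + 3)/(h^2 - 2*h - 3)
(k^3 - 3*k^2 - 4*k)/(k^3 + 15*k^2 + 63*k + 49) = k*(k - 4)/(k^2 + 14*k + 49)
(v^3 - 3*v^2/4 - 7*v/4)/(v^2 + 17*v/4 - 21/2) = v*(v + 1)/(v + 6)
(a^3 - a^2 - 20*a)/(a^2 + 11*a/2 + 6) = 2*a*(a - 5)/(2*a + 3)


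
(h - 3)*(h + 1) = h^2 - 2*h - 3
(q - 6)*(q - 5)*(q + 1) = q^3 - 10*q^2 + 19*q + 30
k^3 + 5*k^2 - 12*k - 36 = (k - 3)*(k + 2)*(k + 6)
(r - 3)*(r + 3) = r^2 - 9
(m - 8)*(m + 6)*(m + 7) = m^3 + 5*m^2 - 62*m - 336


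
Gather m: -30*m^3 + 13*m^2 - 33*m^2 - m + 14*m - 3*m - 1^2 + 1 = -30*m^3 - 20*m^2 + 10*m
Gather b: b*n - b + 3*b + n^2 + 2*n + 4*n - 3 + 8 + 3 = b*(n + 2) + n^2 + 6*n + 8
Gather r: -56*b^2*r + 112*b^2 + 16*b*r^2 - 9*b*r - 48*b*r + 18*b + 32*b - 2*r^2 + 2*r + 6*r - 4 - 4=112*b^2 + 50*b + r^2*(16*b - 2) + r*(-56*b^2 - 57*b + 8) - 8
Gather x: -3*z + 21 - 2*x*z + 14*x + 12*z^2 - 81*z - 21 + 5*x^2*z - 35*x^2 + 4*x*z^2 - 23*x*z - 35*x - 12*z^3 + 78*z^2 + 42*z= x^2*(5*z - 35) + x*(4*z^2 - 25*z - 21) - 12*z^3 + 90*z^2 - 42*z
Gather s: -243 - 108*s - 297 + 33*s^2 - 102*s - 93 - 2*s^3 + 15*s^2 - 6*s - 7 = -2*s^3 + 48*s^2 - 216*s - 640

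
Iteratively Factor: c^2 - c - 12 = (c + 3)*(c - 4)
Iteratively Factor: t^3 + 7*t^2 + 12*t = (t)*(t^2 + 7*t + 12) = t*(t + 3)*(t + 4)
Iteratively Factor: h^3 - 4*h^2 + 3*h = (h - 3)*(h^2 - h) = (h - 3)*(h - 1)*(h)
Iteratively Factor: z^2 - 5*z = (z - 5)*(z)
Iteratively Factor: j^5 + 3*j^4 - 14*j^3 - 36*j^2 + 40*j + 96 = (j + 4)*(j^4 - j^3 - 10*j^2 + 4*j + 24) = (j + 2)*(j + 4)*(j^3 - 3*j^2 - 4*j + 12) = (j - 2)*(j + 2)*(j + 4)*(j^2 - j - 6) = (j - 3)*(j - 2)*(j + 2)*(j + 4)*(j + 2)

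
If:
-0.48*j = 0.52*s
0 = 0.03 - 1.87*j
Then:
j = 0.02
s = -0.01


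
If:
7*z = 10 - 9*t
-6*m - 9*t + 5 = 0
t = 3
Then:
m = -11/3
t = 3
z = -17/7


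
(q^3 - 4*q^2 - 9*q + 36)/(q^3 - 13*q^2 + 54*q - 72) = (q + 3)/(q - 6)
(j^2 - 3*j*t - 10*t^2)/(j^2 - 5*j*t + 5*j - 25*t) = (j + 2*t)/(j + 5)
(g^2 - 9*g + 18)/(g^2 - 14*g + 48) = (g - 3)/(g - 8)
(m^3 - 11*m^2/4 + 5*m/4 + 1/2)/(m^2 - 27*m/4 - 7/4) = (m^2 - 3*m + 2)/(m - 7)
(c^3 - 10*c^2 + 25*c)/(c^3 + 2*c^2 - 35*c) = (c - 5)/(c + 7)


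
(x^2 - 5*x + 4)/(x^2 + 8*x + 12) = (x^2 - 5*x + 4)/(x^2 + 8*x + 12)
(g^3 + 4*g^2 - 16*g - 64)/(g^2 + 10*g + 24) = (g^2 - 16)/(g + 6)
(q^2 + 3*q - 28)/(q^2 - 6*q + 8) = (q + 7)/(q - 2)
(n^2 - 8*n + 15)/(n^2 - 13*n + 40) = (n - 3)/(n - 8)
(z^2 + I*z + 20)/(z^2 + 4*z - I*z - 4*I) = (z^2 + I*z + 20)/(z^2 + z*(4 - I) - 4*I)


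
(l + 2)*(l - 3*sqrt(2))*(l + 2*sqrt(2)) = l^3 - sqrt(2)*l^2 + 2*l^2 - 12*l - 2*sqrt(2)*l - 24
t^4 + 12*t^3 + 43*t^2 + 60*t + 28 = (t + 1)*(t + 2)^2*(t + 7)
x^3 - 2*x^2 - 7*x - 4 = (x - 4)*(x + 1)^2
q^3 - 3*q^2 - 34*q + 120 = (q - 5)*(q - 4)*(q + 6)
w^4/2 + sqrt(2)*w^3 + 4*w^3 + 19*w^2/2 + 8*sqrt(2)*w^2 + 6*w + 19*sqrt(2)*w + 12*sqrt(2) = (w/2 + 1/2)*(w + 3)*(w + 4)*(w + 2*sqrt(2))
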